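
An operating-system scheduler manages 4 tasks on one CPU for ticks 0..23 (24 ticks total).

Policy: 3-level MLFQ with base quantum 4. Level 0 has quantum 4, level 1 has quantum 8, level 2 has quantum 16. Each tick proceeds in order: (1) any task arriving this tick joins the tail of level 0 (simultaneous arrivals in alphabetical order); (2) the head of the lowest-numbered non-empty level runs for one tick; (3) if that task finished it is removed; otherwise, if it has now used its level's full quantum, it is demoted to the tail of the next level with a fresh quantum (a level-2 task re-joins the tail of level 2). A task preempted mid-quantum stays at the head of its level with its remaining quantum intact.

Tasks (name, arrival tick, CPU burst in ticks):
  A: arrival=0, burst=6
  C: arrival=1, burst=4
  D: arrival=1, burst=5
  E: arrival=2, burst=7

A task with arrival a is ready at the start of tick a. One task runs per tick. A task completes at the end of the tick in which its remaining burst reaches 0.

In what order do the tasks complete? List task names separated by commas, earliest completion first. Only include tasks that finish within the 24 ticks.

completion order = C, A, D, E

t=0: L0/L1/L2 = A/-/- → run A
t=1: L0/L1/L2 = ACD/-/- → run A
t=2: L0/L1/L2 = ACDE/-/- → run A
t=3: L0/L1/L2 = ACDE/-/- → run A
t=4: L0/L1/L2 = CDE/A/- → run C
t=5: L0/L1/L2 = CDE/A/- → run C
t=6: L0/L1/L2 = CDE/A/- → run C
t=7: L0/L1/L2 = CDE/A/- → run C
t=8: L0/L1/L2 = DE/A/- → run D
t=9: L0/L1/L2 = DE/A/- → run D
t=10: L0/L1/L2 = DE/A/- → run D
t=11: L0/L1/L2 = DE/A/- → run D
t=12: L0/L1/L2 = E/AD/- → run E
t=13: L0/L1/L2 = E/AD/- → run E
t=14: L0/L1/L2 = E/AD/- → run E
t=15: L0/L1/L2 = E/AD/- → run E
t=16: L0/L1/L2 = -/ADE/- → run A
t=17: L0/L1/L2 = -/ADE/- → run A
t=18: L0/L1/L2 = -/DE/- → run D
t=19: L0/L1/L2 = -/E/- → run E
t=20: L0/L1/L2 = -/E/- → run E
t=21: L0/L1/L2 = -/E/- → run E
t=22: (idle)
t=23: (idle)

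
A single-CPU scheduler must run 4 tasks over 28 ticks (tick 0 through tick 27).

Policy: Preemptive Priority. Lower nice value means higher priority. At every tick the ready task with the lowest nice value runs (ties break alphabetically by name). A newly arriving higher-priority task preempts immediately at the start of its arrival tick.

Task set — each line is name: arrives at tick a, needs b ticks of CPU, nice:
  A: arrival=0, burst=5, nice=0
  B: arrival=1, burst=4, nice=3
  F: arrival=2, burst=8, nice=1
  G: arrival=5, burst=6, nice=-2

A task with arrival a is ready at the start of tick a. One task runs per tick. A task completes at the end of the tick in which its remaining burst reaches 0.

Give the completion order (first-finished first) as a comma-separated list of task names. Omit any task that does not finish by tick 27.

t=0: ready={A} → run A
t=1: ready={A,B} → run A
t=2: ready={A,B,F} → run A
t=3: ready={A,B,F} → run A
t=4: ready={A,B,F} → run A
t=5: ready={B,F,G} → run G
t=6: ready={B,F,G} → run G
t=7: ready={B,F,G} → run G
t=8: ready={B,F,G} → run G
t=9: ready={B,F,G} → run G
t=10: ready={B,F,G} → run G
t=11: ready={B,F} → run F
t=12: ready={B,F} → run F
t=13: ready={B,F} → run F
t=14: ready={B,F} → run F
t=15: ready={B,F} → run F
t=16: ready={B,F} → run F
t=17: ready={B,F} → run F
t=18: ready={B,F} → run F
t=19: ready={B} → run B
t=20: ready={B} → run B
t=21: ready={B} → run B
t=22: ready={B} → run B
t=23: (idle)
t=24: (idle)
t=25: (idle)
t=26: (idle)
t=27: (idle)

completion order = A, G, F, B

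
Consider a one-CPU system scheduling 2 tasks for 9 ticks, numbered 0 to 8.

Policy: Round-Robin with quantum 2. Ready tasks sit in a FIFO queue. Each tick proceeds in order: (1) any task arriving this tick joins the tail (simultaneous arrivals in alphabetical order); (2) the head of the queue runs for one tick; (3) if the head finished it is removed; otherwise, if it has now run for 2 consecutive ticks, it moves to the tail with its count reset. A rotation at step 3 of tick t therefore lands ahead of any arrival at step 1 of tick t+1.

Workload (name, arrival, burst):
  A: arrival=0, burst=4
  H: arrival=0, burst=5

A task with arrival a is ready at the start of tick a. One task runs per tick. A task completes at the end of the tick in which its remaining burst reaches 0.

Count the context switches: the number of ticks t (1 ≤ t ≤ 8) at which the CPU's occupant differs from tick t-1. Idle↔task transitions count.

t=0: queue=[A,H] q_used=0 → run A
t=1: queue=[A,H] q_used=1 → run A
t=2: queue=[H,A] q_used=0 → run H
t=3: queue=[H,A] q_used=1 → run H
t=4: queue=[A,H] q_used=0 → run A
t=5: queue=[A,H] q_used=1 → run A
t=6: queue=[H] q_used=0 → run H
t=7: queue=[H] q_used=1 → run H
t=8: queue=[H] q_used=0 → run H

context switches = 3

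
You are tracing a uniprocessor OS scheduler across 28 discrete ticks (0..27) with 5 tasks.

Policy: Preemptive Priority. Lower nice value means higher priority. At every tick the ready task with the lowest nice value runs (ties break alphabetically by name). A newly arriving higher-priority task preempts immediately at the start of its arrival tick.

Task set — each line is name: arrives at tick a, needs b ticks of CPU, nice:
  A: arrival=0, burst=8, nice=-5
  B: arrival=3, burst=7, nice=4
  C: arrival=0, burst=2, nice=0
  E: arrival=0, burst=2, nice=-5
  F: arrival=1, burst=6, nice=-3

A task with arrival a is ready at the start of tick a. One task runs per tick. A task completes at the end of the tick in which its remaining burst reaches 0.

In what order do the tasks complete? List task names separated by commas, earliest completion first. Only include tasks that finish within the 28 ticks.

t=0: ready={A,C,E} → run A
t=1: ready={A,C,E,F} → run A
t=2: ready={A,C,E,F} → run A
t=3: ready={A,B,C,E,F} → run A
t=4: ready={A,B,C,E,F} → run A
t=5: ready={A,B,C,E,F} → run A
t=6: ready={A,B,C,E,F} → run A
t=7: ready={A,B,C,E,F} → run A
t=8: ready={B,C,E,F} → run E
t=9: ready={B,C,E,F} → run E
t=10: ready={B,C,F} → run F
t=11: ready={B,C,F} → run F
t=12: ready={B,C,F} → run F
t=13: ready={B,C,F} → run F
t=14: ready={B,C,F} → run F
t=15: ready={B,C,F} → run F
t=16: ready={B,C} → run C
t=17: ready={B,C} → run C
t=18: ready={B} → run B
t=19: ready={B} → run B
t=20: ready={B} → run B
t=21: ready={B} → run B
t=22: ready={B} → run B
t=23: ready={B} → run B
t=24: ready={B} → run B
t=25: (idle)
t=26: (idle)
t=27: (idle)

completion order = A, E, F, C, B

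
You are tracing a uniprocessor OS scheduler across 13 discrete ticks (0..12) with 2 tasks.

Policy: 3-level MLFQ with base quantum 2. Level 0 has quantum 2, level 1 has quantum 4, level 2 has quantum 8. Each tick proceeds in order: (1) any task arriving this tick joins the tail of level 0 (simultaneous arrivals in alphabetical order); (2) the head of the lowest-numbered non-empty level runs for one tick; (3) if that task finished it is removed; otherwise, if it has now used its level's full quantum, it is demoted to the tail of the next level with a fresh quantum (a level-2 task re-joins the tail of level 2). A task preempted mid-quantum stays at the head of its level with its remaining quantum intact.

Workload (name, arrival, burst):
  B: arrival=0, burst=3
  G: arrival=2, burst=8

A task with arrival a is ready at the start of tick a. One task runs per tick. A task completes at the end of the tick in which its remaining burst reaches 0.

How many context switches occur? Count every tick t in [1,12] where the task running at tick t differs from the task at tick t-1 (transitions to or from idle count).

t=0: L0/L1/L2 = B/-/- → run B
t=1: L0/L1/L2 = B/-/- → run B
t=2: L0/L1/L2 = G/B/- → run G
t=3: L0/L1/L2 = G/B/- → run G
t=4: L0/L1/L2 = -/BG/- → run B
t=5: L0/L1/L2 = -/G/- → run G
t=6: L0/L1/L2 = -/G/- → run G
t=7: L0/L1/L2 = -/G/- → run G
t=8: L0/L1/L2 = -/G/- → run G
t=9: L0/L1/L2 = -/-/G → run G
t=10: L0/L1/L2 = -/-/G → run G
t=11: (idle)
t=12: (idle)

context switches = 4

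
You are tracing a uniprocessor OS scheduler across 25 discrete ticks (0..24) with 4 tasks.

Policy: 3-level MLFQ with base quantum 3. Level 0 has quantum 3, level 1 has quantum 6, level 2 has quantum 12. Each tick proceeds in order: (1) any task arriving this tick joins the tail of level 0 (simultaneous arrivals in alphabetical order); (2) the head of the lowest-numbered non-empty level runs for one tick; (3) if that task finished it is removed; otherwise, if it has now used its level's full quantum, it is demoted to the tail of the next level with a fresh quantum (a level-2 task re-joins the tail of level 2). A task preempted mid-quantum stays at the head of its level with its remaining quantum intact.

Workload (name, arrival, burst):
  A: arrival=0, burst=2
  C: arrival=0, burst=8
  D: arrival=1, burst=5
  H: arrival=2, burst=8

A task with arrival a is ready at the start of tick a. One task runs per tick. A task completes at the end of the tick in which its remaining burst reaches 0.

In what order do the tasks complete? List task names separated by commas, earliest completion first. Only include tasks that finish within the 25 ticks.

completion order = A, C, D, H

t=0: L0/L1/L2 = AC/-/- → run A
t=1: L0/L1/L2 = ACD/-/- → run A
t=2: L0/L1/L2 = CDH/-/- → run C
t=3: L0/L1/L2 = CDH/-/- → run C
t=4: L0/L1/L2 = CDH/-/- → run C
t=5: L0/L1/L2 = DH/C/- → run D
t=6: L0/L1/L2 = DH/C/- → run D
t=7: L0/L1/L2 = DH/C/- → run D
t=8: L0/L1/L2 = H/CD/- → run H
t=9: L0/L1/L2 = H/CD/- → run H
t=10: L0/L1/L2 = H/CD/- → run H
t=11: L0/L1/L2 = -/CDH/- → run C
t=12: L0/L1/L2 = -/CDH/- → run C
t=13: L0/L1/L2 = -/CDH/- → run C
t=14: L0/L1/L2 = -/CDH/- → run C
t=15: L0/L1/L2 = -/CDH/- → run C
t=16: L0/L1/L2 = -/DH/- → run D
t=17: L0/L1/L2 = -/DH/- → run D
t=18: L0/L1/L2 = -/H/- → run H
t=19: L0/L1/L2 = -/H/- → run H
t=20: L0/L1/L2 = -/H/- → run H
t=21: L0/L1/L2 = -/H/- → run H
t=22: L0/L1/L2 = -/H/- → run H
t=23: (idle)
t=24: (idle)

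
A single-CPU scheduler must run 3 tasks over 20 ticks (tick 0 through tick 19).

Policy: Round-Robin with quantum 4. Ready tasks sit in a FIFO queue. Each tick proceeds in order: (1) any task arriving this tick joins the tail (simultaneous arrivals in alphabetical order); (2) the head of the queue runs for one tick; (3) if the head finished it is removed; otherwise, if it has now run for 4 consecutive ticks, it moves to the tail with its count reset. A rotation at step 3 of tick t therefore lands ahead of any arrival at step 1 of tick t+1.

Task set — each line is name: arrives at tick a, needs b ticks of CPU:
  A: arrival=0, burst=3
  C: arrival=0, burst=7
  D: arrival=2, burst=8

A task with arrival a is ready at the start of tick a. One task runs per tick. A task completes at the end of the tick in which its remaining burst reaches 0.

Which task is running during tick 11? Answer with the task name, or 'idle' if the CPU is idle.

t=0: queue=[A,C] q_used=0 → run A
t=1: queue=[A,C] q_used=1 → run A
t=2: queue=[A,C,D] q_used=2 → run A
t=3: queue=[C,D] q_used=0 → run C
t=4: queue=[C,D] q_used=1 → run C
t=5: queue=[C,D] q_used=2 → run C
t=6: queue=[C,D] q_used=3 → run C
t=7: queue=[D,C] q_used=0 → run D
t=8: queue=[D,C] q_used=1 → run D
t=9: queue=[D,C] q_used=2 → run D
t=10: queue=[D,C] q_used=3 → run D
t=11: queue=[C,D] q_used=0 → run C
t=12: queue=[C,D] q_used=1 → run C
t=13: queue=[C,D] q_used=2 → run C
t=14: queue=[D] q_used=0 → run D
t=15: queue=[D] q_used=1 → run D
t=16: queue=[D] q_used=2 → run D
t=17: queue=[D] q_used=3 → run D
t=18: (idle)
t=19: (idle)

running at tick 11 = C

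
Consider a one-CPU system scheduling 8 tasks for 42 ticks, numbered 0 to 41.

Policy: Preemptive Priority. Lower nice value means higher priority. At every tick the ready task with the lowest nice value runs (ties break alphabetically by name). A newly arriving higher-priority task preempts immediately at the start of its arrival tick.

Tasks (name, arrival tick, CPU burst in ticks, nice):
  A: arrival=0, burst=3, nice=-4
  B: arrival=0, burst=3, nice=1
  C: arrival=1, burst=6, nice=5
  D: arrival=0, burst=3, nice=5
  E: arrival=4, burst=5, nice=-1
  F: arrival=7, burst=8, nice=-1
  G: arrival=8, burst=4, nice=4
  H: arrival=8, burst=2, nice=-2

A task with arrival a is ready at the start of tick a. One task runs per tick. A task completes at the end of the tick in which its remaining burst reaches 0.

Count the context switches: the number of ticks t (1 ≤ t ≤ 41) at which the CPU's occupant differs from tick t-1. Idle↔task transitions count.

context switches = 10

t=0: ready={A,B,D} → run A
t=1: ready={A,B,C,D} → run A
t=2: ready={A,B,C,D} → run A
t=3: ready={B,C,D} → run B
t=4: ready={B,C,D,E} → run E
t=5: ready={B,C,D,E} → run E
t=6: ready={B,C,D,E} → run E
t=7: ready={B,C,D,E,F} → run E
t=8: ready={B,C,D,E,F,G,H} → run H
t=9: ready={B,C,D,E,F,G,H} → run H
t=10: ready={B,C,D,E,F,G} → run E
t=11: ready={B,C,D,F,G} → run F
t=12: ready={B,C,D,F,G} → run F
t=13: ready={B,C,D,F,G} → run F
t=14: ready={B,C,D,F,G} → run F
t=15: ready={B,C,D,F,G} → run F
t=16: ready={B,C,D,F,G} → run F
t=17: ready={B,C,D,F,G} → run F
t=18: ready={B,C,D,F,G} → run F
t=19: ready={B,C,D,G} → run B
t=20: ready={B,C,D,G} → run B
t=21: ready={C,D,G} → run G
t=22: ready={C,D,G} → run G
t=23: ready={C,D,G} → run G
t=24: ready={C,D,G} → run G
t=25: ready={C,D} → run C
t=26: ready={C,D} → run C
t=27: ready={C,D} → run C
t=28: ready={C,D} → run C
t=29: ready={C,D} → run C
t=30: ready={C,D} → run C
t=31: ready={D} → run D
t=32: ready={D} → run D
t=33: ready={D} → run D
t=34: (idle)
t=35: (idle)
t=36: (idle)
t=37: (idle)
t=38: (idle)
t=39: (idle)
t=40: (idle)
t=41: (idle)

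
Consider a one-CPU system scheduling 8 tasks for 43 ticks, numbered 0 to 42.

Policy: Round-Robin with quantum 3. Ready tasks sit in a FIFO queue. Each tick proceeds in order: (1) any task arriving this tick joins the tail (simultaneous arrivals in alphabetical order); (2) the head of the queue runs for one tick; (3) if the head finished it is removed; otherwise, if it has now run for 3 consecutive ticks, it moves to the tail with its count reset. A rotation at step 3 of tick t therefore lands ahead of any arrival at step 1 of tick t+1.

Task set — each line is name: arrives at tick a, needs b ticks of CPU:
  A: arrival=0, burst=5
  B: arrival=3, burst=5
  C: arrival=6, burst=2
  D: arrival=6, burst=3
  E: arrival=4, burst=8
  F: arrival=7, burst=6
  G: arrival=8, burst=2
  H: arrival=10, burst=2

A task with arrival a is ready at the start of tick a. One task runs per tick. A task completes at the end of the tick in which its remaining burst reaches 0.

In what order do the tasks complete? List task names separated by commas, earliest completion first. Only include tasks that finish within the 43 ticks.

t=0: queue=[A] q_used=0 → run A
t=1: queue=[A] q_used=1 → run A
t=2: queue=[A] q_used=2 → run A
t=3: queue=[A,B] q_used=0 → run A
t=4: queue=[A,B,E] q_used=1 → run A
t=5: queue=[B,E] q_used=0 → run B
t=6: queue=[B,E,C,D] q_used=1 → run B
t=7: queue=[B,E,C,D,F] q_used=2 → run B
t=8: queue=[E,C,D,F,B,G] q_used=0 → run E
t=9: queue=[E,C,D,F,B,G] q_used=1 → run E
t=10: queue=[E,C,D,F,B,G,H] q_used=2 → run E
t=11: queue=[C,D,F,B,G,H,E] q_used=0 → run C
t=12: queue=[C,D,F,B,G,H,E] q_used=1 → run C
t=13: queue=[D,F,B,G,H,E] q_used=0 → run D
t=14: queue=[D,F,B,G,H,E] q_used=1 → run D
t=15: queue=[D,F,B,G,H,E] q_used=2 → run D
t=16: queue=[F,B,G,H,E] q_used=0 → run F
t=17: queue=[F,B,G,H,E] q_used=1 → run F
t=18: queue=[F,B,G,H,E] q_used=2 → run F
t=19: queue=[B,G,H,E,F] q_used=0 → run B
t=20: queue=[B,G,H,E,F] q_used=1 → run B
t=21: queue=[G,H,E,F] q_used=0 → run G
t=22: queue=[G,H,E,F] q_used=1 → run G
t=23: queue=[H,E,F] q_used=0 → run H
t=24: queue=[H,E,F] q_used=1 → run H
t=25: queue=[E,F] q_used=0 → run E
t=26: queue=[E,F] q_used=1 → run E
t=27: queue=[E,F] q_used=2 → run E
t=28: queue=[F,E] q_used=0 → run F
t=29: queue=[F,E] q_used=1 → run F
t=30: queue=[F,E] q_used=2 → run F
t=31: queue=[E] q_used=0 → run E
t=32: queue=[E] q_used=1 → run E
t=33: (idle)
t=34: (idle)
t=35: (idle)
t=36: (idle)
t=37: (idle)
t=38: (idle)
t=39: (idle)
t=40: (idle)
t=41: (idle)
t=42: (idle)

completion order = A, C, D, B, G, H, F, E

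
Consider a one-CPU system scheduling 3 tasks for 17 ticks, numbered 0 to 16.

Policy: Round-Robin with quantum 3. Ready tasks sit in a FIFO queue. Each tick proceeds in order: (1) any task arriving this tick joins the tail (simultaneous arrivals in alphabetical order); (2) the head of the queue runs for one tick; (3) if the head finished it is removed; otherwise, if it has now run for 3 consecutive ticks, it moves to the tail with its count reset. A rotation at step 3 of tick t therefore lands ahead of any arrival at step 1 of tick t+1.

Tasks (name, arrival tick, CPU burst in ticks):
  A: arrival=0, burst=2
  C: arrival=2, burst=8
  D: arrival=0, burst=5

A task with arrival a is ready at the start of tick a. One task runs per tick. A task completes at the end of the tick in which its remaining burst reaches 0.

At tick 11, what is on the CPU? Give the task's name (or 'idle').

running at tick 11 = C

t=0: queue=[A,D] q_used=0 → run A
t=1: queue=[A,D] q_used=1 → run A
t=2: queue=[D,C] q_used=0 → run D
t=3: queue=[D,C] q_used=1 → run D
t=4: queue=[D,C] q_used=2 → run D
t=5: queue=[C,D] q_used=0 → run C
t=6: queue=[C,D] q_used=1 → run C
t=7: queue=[C,D] q_used=2 → run C
t=8: queue=[D,C] q_used=0 → run D
t=9: queue=[D,C] q_used=1 → run D
t=10: queue=[C] q_used=0 → run C
t=11: queue=[C] q_used=1 → run C
t=12: queue=[C] q_used=2 → run C
t=13: queue=[C] q_used=0 → run C
t=14: queue=[C] q_used=1 → run C
t=15: (idle)
t=16: (idle)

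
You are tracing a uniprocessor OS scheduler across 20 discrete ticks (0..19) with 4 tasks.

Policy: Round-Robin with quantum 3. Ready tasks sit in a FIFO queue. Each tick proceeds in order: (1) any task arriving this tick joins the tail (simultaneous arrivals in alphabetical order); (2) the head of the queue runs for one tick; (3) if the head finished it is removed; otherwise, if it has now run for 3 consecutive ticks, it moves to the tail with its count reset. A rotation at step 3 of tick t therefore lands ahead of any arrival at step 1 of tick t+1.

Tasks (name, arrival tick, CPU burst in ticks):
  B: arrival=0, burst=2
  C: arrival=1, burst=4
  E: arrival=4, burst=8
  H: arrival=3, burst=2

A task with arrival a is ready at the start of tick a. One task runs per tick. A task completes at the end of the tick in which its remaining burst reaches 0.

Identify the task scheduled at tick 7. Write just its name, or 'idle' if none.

t=0: queue=[B] q_used=0 → run B
t=1: queue=[B,C] q_used=1 → run B
t=2: queue=[C] q_used=0 → run C
t=3: queue=[C,H] q_used=1 → run C
t=4: queue=[C,H,E] q_used=2 → run C
t=5: queue=[H,E,C] q_used=0 → run H
t=6: queue=[H,E,C] q_used=1 → run H
t=7: queue=[E,C] q_used=0 → run E
t=8: queue=[E,C] q_used=1 → run E
t=9: queue=[E,C] q_used=2 → run E
t=10: queue=[C,E] q_used=0 → run C
t=11: queue=[E] q_used=0 → run E
t=12: queue=[E] q_used=1 → run E
t=13: queue=[E] q_used=2 → run E
t=14: queue=[E] q_used=0 → run E
t=15: queue=[E] q_used=1 → run E
t=16: (idle)
t=17: (idle)
t=18: (idle)
t=19: (idle)

running at tick 7 = E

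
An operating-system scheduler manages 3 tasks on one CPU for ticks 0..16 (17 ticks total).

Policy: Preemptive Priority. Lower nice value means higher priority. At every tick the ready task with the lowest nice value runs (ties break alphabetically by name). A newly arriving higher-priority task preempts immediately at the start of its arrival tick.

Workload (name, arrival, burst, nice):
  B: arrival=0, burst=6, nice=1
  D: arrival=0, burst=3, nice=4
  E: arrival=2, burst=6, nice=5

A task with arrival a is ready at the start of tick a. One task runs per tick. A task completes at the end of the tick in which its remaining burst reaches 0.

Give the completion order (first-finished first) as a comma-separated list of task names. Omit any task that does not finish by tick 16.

t=0: ready={B,D} → run B
t=1: ready={B,D} → run B
t=2: ready={B,D,E} → run B
t=3: ready={B,D,E} → run B
t=4: ready={B,D,E} → run B
t=5: ready={B,D,E} → run B
t=6: ready={D,E} → run D
t=7: ready={D,E} → run D
t=8: ready={D,E} → run D
t=9: ready={E} → run E
t=10: ready={E} → run E
t=11: ready={E} → run E
t=12: ready={E} → run E
t=13: ready={E} → run E
t=14: ready={E} → run E
t=15: (idle)
t=16: (idle)

completion order = B, D, E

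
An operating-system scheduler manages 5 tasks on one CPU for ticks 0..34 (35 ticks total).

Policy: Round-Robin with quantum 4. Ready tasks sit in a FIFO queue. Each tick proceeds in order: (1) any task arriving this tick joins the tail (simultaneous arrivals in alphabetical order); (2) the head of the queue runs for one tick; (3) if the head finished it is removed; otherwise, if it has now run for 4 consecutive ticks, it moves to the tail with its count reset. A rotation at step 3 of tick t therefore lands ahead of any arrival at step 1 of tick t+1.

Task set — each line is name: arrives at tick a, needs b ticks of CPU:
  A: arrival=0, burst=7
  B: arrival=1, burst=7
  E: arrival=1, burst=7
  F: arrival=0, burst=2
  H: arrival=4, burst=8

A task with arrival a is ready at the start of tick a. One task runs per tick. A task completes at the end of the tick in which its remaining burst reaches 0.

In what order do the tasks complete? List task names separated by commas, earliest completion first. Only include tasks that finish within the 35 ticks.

t=0: queue=[A,F] q_used=0 → run A
t=1: queue=[A,F,B,E] q_used=1 → run A
t=2: queue=[A,F,B,E] q_used=2 → run A
t=3: queue=[A,F,B,E] q_used=3 → run A
t=4: queue=[F,B,E,A,H] q_used=0 → run F
t=5: queue=[F,B,E,A,H] q_used=1 → run F
t=6: queue=[B,E,A,H] q_used=0 → run B
t=7: queue=[B,E,A,H] q_used=1 → run B
t=8: queue=[B,E,A,H] q_used=2 → run B
t=9: queue=[B,E,A,H] q_used=3 → run B
t=10: queue=[E,A,H,B] q_used=0 → run E
t=11: queue=[E,A,H,B] q_used=1 → run E
t=12: queue=[E,A,H,B] q_used=2 → run E
t=13: queue=[E,A,H,B] q_used=3 → run E
t=14: queue=[A,H,B,E] q_used=0 → run A
t=15: queue=[A,H,B,E] q_used=1 → run A
t=16: queue=[A,H,B,E] q_used=2 → run A
t=17: queue=[H,B,E] q_used=0 → run H
t=18: queue=[H,B,E] q_used=1 → run H
t=19: queue=[H,B,E] q_used=2 → run H
t=20: queue=[H,B,E] q_used=3 → run H
t=21: queue=[B,E,H] q_used=0 → run B
t=22: queue=[B,E,H] q_used=1 → run B
t=23: queue=[B,E,H] q_used=2 → run B
t=24: queue=[E,H] q_used=0 → run E
t=25: queue=[E,H] q_used=1 → run E
t=26: queue=[E,H] q_used=2 → run E
t=27: queue=[H] q_used=0 → run H
t=28: queue=[H] q_used=1 → run H
t=29: queue=[H] q_used=2 → run H
t=30: queue=[H] q_used=3 → run H
t=31: (idle)
t=32: (idle)
t=33: (idle)
t=34: (idle)

completion order = F, A, B, E, H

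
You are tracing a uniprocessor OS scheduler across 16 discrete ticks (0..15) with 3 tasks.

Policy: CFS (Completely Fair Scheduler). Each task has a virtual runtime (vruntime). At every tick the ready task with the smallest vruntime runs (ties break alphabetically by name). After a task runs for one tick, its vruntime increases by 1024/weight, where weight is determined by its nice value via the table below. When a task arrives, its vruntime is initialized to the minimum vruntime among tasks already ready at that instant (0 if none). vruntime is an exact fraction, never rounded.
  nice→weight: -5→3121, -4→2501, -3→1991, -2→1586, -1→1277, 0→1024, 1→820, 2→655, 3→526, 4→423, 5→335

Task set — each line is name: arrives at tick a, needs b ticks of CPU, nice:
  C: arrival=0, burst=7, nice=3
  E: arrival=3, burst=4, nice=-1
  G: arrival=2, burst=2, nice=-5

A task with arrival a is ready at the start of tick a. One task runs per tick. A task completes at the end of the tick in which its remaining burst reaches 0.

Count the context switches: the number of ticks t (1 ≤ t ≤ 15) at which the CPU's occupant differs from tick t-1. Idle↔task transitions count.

t=0: vr[C=0] → run C
t=1: vr[C=512/263] → run C
t=2: vr[C=1024/263 G=1024/263] → run C
t=3: vr[C=1536/263 E=1024/263 G=1024/263] → run E
t=4: vr[C=1536/263 E=1576960/335851 G=1024/263] → run G
t=5: vr[C=1536/263 E=1576960/335851 G=3465216/820823] → run G
t=6: vr[C=1536/263 E=1576960/335851] → run E
t=7: vr[C=1536/263 E=1846272/335851] → run E
t=8: vr[C=1536/263 E=2115584/335851] → run C
t=9: vr[C=2048/263 E=2115584/335851] → run E
t=10: vr[C=2048/263] → run C
t=11: vr[C=2560/263] → run C
t=12: vr[C=3072/263] → run C
t=13: (idle)
t=14: (idle)
t=15: (idle)

context switches = 7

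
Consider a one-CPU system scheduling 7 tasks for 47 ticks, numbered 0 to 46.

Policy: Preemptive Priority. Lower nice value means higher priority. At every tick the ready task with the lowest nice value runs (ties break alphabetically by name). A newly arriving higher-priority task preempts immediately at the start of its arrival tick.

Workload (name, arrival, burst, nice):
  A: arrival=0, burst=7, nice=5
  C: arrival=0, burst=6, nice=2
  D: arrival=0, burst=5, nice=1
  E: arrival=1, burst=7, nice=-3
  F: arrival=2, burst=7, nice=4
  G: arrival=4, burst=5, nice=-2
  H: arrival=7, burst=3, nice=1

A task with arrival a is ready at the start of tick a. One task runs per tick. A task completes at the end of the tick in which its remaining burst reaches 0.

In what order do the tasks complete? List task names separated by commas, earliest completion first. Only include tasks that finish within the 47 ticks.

t=0: ready={A,C,D} → run D
t=1: ready={A,C,D,E} → run E
t=2: ready={A,C,D,E,F} → run E
t=3: ready={A,C,D,E,F} → run E
t=4: ready={A,C,D,E,F,G} → run E
t=5: ready={A,C,D,E,F,G} → run E
t=6: ready={A,C,D,E,F,G} → run E
t=7: ready={A,C,D,E,F,G,H} → run E
t=8: ready={A,C,D,F,G,H} → run G
t=9: ready={A,C,D,F,G,H} → run G
t=10: ready={A,C,D,F,G,H} → run G
t=11: ready={A,C,D,F,G,H} → run G
t=12: ready={A,C,D,F,G,H} → run G
t=13: ready={A,C,D,F,H} → run D
t=14: ready={A,C,D,F,H} → run D
t=15: ready={A,C,D,F,H} → run D
t=16: ready={A,C,D,F,H} → run D
t=17: ready={A,C,F,H} → run H
t=18: ready={A,C,F,H} → run H
t=19: ready={A,C,F,H} → run H
t=20: ready={A,C,F} → run C
t=21: ready={A,C,F} → run C
t=22: ready={A,C,F} → run C
t=23: ready={A,C,F} → run C
t=24: ready={A,C,F} → run C
t=25: ready={A,C,F} → run C
t=26: ready={A,F} → run F
t=27: ready={A,F} → run F
t=28: ready={A,F} → run F
t=29: ready={A,F} → run F
t=30: ready={A,F} → run F
t=31: ready={A,F} → run F
t=32: ready={A,F} → run F
t=33: ready={A} → run A
t=34: ready={A} → run A
t=35: ready={A} → run A
t=36: ready={A} → run A
t=37: ready={A} → run A
t=38: ready={A} → run A
t=39: ready={A} → run A
t=40: (idle)
t=41: (idle)
t=42: (idle)
t=43: (idle)
t=44: (idle)
t=45: (idle)
t=46: (idle)

completion order = E, G, D, H, C, F, A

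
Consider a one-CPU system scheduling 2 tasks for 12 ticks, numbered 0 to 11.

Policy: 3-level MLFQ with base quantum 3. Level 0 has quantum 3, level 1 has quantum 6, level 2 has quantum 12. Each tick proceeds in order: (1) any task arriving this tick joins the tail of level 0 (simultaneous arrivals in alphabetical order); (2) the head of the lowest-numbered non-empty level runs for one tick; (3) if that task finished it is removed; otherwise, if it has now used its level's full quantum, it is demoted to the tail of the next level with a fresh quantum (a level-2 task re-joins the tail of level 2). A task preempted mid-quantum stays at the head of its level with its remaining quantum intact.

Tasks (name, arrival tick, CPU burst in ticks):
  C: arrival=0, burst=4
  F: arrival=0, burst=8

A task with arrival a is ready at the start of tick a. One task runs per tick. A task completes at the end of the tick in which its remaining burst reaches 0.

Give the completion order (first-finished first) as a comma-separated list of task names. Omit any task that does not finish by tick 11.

t=0: L0/L1/L2 = CF/-/- → run C
t=1: L0/L1/L2 = CF/-/- → run C
t=2: L0/L1/L2 = CF/-/- → run C
t=3: L0/L1/L2 = F/C/- → run F
t=4: L0/L1/L2 = F/C/- → run F
t=5: L0/L1/L2 = F/C/- → run F
t=6: L0/L1/L2 = -/CF/- → run C
t=7: L0/L1/L2 = -/F/- → run F
t=8: L0/L1/L2 = -/F/- → run F
t=9: L0/L1/L2 = -/F/- → run F
t=10: L0/L1/L2 = -/F/- → run F
t=11: L0/L1/L2 = -/F/- → run F

completion order = C, F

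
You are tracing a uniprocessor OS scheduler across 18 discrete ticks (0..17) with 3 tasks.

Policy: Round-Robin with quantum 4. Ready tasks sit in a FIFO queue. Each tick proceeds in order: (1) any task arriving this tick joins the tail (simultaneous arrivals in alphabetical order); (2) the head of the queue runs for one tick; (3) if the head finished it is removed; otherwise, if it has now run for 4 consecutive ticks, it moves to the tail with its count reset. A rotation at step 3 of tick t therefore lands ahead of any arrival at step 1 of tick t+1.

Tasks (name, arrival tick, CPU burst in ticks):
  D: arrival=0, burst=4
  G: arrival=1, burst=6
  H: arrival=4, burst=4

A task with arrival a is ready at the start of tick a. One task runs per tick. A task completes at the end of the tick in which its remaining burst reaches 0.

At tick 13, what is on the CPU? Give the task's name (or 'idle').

running at tick 13 = G

t=0: queue=[D] q_used=0 → run D
t=1: queue=[D,G] q_used=1 → run D
t=2: queue=[D,G] q_used=2 → run D
t=3: queue=[D,G] q_used=3 → run D
t=4: queue=[G,H] q_used=0 → run G
t=5: queue=[G,H] q_used=1 → run G
t=6: queue=[G,H] q_used=2 → run G
t=7: queue=[G,H] q_used=3 → run G
t=8: queue=[H,G] q_used=0 → run H
t=9: queue=[H,G] q_used=1 → run H
t=10: queue=[H,G] q_used=2 → run H
t=11: queue=[H,G] q_used=3 → run H
t=12: queue=[G] q_used=0 → run G
t=13: queue=[G] q_used=1 → run G
t=14: (idle)
t=15: (idle)
t=16: (idle)
t=17: (idle)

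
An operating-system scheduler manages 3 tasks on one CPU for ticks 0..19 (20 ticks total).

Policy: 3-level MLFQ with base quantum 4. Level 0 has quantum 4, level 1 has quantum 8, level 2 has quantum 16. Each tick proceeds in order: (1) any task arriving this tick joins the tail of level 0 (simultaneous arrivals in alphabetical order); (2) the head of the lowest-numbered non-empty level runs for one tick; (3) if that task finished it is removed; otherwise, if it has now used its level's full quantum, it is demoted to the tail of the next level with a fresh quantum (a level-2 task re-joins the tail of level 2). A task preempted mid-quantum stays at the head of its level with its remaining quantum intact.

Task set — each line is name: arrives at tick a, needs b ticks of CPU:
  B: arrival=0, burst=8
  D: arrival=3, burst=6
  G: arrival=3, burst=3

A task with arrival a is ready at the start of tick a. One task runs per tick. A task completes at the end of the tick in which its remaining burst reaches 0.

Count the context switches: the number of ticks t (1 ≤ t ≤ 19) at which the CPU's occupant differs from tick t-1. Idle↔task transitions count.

t=0: L0/L1/L2 = B/-/- → run B
t=1: L0/L1/L2 = B/-/- → run B
t=2: L0/L1/L2 = B/-/- → run B
t=3: L0/L1/L2 = BDG/-/- → run B
t=4: L0/L1/L2 = DG/B/- → run D
t=5: L0/L1/L2 = DG/B/- → run D
t=6: L0/L1/L2 = DG/B/- → run D
t=7: L0/L1/L2 = DG/B/- → run D
t=8: L0/L1/L2 = G/BD/- → run G
t=9: L0/L1/L2 = G/BD/- → run G
t=10: L0/L1/L2 = G/BD/- → run G
t=11: L0/L1/L2 = -/BD/- → run B
t=12: L0/L1/L2 = -/BD/- → run B
t=13: L0/L1/L2 = -/BD/- → run B
t=14: L0/L1/L2 = -/BD/- → run B
t=15: L0/L1/L2 = -/D/- → run D
t=16: L0/L1/L2 = -/D/- → run D
t=17: (idle)
t=18: (idle)
t=19: (idle)

context switches = 5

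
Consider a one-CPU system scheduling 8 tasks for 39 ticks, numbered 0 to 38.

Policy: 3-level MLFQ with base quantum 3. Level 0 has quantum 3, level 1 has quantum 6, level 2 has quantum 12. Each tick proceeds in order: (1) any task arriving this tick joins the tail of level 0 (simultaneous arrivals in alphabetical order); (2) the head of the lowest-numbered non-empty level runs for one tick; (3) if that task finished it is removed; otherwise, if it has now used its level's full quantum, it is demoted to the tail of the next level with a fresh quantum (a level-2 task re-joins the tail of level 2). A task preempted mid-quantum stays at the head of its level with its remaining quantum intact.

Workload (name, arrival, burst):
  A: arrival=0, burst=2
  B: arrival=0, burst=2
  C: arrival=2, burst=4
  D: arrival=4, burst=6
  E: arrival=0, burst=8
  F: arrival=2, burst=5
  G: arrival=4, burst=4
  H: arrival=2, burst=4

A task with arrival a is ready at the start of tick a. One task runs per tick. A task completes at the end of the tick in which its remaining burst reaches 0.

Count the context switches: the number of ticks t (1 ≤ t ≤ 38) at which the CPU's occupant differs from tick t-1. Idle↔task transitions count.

context switches = 14

t=0: L0/L1/L2 = ABE/-/- → run A
t=1: L0/L1/L2 = ABE/-/- → run A
t=2: L0/L1/L2 = BECFH/-/- → run B
t=3: L0/L1/L2 = BECFH/-/- → run B
t=4: L0/L1/L2 = ECFHDG/-/- → run E
t=5: L0/L1/L2 = ECFHDG/-/- → run E
t=6: L0/L1/L2 = ECFHDG/-/- → run E
t=7: L0/L1/L2 = CFHDG/E/- → run C
t=8: L0/L1/L2 = CFHDG/E/- → run C
t=9: L0/L1/L2 = CFHDG/E/- → run C
t=10: L0/L1/L2 = FHDG/EC/- → run F
t=11: L0/L1/L2 = FHDG/EC/- → run F
t=12: L0/L1/L2 = FHDG/EC/- → run F
t=13: L0/L1/L2 = HDG/ECF/- → run H
t=14: L0/L1/L2 = HDG/ECF/- → run H
t=15: L0/L1/L2 = HDG/ECF/- → run H
t=16: L0/L1/L2 = DG/ECFH/- → run D
t=17: L0/L1/L2 = DG/ECFH/- → run D
t=18: L0/L1/L2 = DG/ECFH/- → run D
t=19: L0/L1/L2 = G/ECFHD/- → run G
t=20: L0/L1/L2 = G/ECFHD/- → run G
t=21: L0/L1/L2 = G/ECFHD/- → run G
t=22: L0/L1/L2 = -/ECFHDG/- → run E
t=23: L0/L1/L2 = -/ECFHDG/- → run E
t=24: L0/L1/L2 = -/ECFHDG/- → run E
t=25: L0/L1/L2 = -/ECFHDG/- → run E
t=26: L0/L1/L2 = -/ECFHDG/- → run E
t=27: L0/L1/L2 = -/CFHDG/- → run C
t=28: L0/L1/L2 = -/FHDG/- → run F
t=29: L0/L1/L2 = -/FHDG/- → run F
t=30: L0/L1/L2 = -/HDG/- → run H
t=31: L0/L1/L2 = -/DG/- → run D
t=32: L0/L1/L2 = -/DG/- → run D
t=33: L0/L1/L2 = -/DG/- → run D
t=34: L0/L1/L2 = -/G/- → run G
t=35: (idle)
t=36: (idle)
t=37: (idle)
t=38: (idle)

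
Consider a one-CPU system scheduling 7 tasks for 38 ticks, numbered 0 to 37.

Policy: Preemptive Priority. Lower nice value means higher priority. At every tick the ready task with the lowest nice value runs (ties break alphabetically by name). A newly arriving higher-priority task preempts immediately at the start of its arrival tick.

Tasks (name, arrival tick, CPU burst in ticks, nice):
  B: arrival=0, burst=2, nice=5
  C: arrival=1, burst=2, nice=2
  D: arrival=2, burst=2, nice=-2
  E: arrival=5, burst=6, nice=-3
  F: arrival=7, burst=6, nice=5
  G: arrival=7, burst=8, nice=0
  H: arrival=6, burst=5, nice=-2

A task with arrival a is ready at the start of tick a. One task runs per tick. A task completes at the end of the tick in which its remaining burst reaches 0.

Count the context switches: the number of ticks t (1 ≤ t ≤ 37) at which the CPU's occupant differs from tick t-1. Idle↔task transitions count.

context switches = 9

t=0: ready={B} → run B
t=1: ready={B,C} → run C
t=2: ready={B,C,D} → run D
t=3: ready={B,C,D} → run D
t=4: ready={B,C} → run C
t=5: ready={B,E} → run E
t=6: ready={B,E,H} → run E
t=7: ready={B,E,F,G,H} → run E
t=8: ready={B,E,F,G,H} → run E
t=9: ready={B,E,F,G,H} → run E
t=10: ready={B,E,F,G,H} → run E
t=11: ready={B,F,G,H} → run H
t=12: ready={B,F,G,H} → run H
t=13: ready={B,F,G,H} → run H
t=14: ready={B,F,G,H} → run H
t=15: ready={B,F,G,H} → run H
t=16: ready={B,F,G} → run G
t=17: ready={B,F,G} → run G
t=18: ready={B,F,G} → run G
t=19: ready={B,F,G} → run G
t=20: ready={B,F,G} → run G
t=21: ready={B,F,G} → run G
t=22: ready={B,F,G} → run G
t=23: ready={B,F,G} → run G
t=24: ready={B,F} → run B
t=25: ready={F} → run F
t=26: ready={F} → run F
t=27: ready={F} → run F
t=28: ready={F} → run F
t=29: ready={F} → run F
t=30: ready={F} → run F
t=31: (idle)
t=32: (idle)
t=33: (idle)
t=34: (idle)
t=35: (idle)
t=36: (idle)
t=37: (idle)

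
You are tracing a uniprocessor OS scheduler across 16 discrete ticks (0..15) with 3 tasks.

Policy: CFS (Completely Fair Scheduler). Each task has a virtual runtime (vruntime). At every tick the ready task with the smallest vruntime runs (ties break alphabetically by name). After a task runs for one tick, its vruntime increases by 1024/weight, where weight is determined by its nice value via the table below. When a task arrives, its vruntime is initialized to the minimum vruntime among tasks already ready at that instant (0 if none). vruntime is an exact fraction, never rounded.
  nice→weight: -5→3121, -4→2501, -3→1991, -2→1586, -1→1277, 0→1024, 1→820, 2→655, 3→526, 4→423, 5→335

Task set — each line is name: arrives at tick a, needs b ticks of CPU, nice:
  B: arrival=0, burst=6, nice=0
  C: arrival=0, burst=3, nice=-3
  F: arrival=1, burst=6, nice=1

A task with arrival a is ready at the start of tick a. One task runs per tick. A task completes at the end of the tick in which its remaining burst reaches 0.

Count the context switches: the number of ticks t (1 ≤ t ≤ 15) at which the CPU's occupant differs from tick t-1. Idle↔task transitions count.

context switches = 15

t=0: vr[B=0 C=0] → run B
t=1: vr[B=1 C=0 F=0] → run C
t=2: vr[B=1 C=1024/1991 F=0] → run F
t=3: vr[B=1 C=1024/1991 F=256/205] → run C
t=4: vr[B=1 C=2048/1991 F=256/205] → run B
t=5: vr[B=2 C=2048/1991 F=256/205] → run C
t=6: vr[B=2 F=256/205] → run F
t=7: vr[B=2 F=512/205] → run B
t=8: vr[B=3 F=512/205] → run F
t=9: vr[B=3 F=768/205] → run B
t=10: vr[B=4 F=768/205] → run F
t=11: vr[B=4 F=1024/205] → run B
t=12: vr[B=5 F=1024/205] → run F
t=13: vr[B=5 F=256/41] → run B
t=14: vr[F=256/41] → run F
t=15: (idle)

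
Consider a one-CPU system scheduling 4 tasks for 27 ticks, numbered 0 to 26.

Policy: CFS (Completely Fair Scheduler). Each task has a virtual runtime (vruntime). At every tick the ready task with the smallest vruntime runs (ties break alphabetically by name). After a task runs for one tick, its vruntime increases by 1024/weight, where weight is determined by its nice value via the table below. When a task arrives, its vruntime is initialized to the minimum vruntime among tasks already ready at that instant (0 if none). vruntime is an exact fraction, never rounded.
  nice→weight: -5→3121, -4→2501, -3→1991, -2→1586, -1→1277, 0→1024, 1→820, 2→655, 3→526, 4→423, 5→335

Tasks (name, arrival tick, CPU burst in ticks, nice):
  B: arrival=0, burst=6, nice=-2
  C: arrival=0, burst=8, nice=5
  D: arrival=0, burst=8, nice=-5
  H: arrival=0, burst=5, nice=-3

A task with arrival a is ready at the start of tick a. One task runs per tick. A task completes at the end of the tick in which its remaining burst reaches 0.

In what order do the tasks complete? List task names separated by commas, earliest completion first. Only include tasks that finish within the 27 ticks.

completion order = H, D, B, C

t=0: vr[B=0 C=0 D=0 H=0] → run B
t=1: vr[B=512/793 C=0 D=0 H=0] → run C
t=2: vr[B=512/793 C=1024/335 D=0 H=0] → run D
t=3: vr[B=512/793 C=1024/335 D=1024/3121 H=0] → run H
t=4: vr[B=512/793 C=1024/335 D=1024/3121 H=1024/1991] → run D
t=5: vr[B=512/793 C=1024/335 D=2048/3121 H=1024/1991] → run H
t=6: vr[B=512/793 C=1024/335 D=2048/3121 H=2048/1991] → run B
t=7: vr[B=1024/793 C=1024/335 D=2048/3121 H=2048/1991] → run D
t=8: vr[B=1024/793 C=1024/335 D=3072/3121 H=2048/1991] → run D
t=9: vr[B=1024/793 C=1024/335 D=4096/3121 H=2048/1991] → run H
t=10: vr[B=1024/793 C=1024/335 D=4096/3121 H=3072/1991] → run B
t=11: vr[B=1536/793 C=1024/335 D=4096/3121 H=3072/1991] → run D
t=12: vr[B=1536/793 C=1024/335 D=5120/3121 H=3072/1991] → run H
t=13: vr[B=1536/793 C=1024/335 D=5120/3121 H=4096/1991] → run D
t=14: vr[B=1536/793 C=1024/335 D=6144/3121 H=4096/1991] → run B
t=15: vr[B=2048/793 C=1024/335 D=6144/3121 H=4096/1991] → run D
t=16: vr[B=2048/793 C=1024/335 D=7168/3121 H=4096/1991] → run H
t=17: vr[B=2048/793 C=1024/335 D=7168/3121] → run D
t=18: vr[B=2048/793 C=1024/335] → run B
t=19: vr[B=2560/793 C=1024/335] → run C
t=20: vr[B=2560/793 C=2048/335] → run B
t=21: vr[C=2048/335] → run C
t=22: vr[C=3072/335] → run C
t=23: vr[C=4096/335] → run C
t=24: vr[C=1024/67] → run C
t=25: vr[C=6144/335] → run C
t=26: vr[C=7168/335] → run C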